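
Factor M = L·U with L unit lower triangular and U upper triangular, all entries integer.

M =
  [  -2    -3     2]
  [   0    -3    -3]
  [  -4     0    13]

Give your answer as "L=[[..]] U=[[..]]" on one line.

  R1 -= 0·R0 → [0,-3,-3]
  R2 -= 2·R0 → [0,6,9]
  R2 -= -2·R1 → [0,0,3]

L=[[1,0,0],[0,1,0],[2,-2,1]] U=[[-2,-3,2],[0,-3,-3],[0,0,3]]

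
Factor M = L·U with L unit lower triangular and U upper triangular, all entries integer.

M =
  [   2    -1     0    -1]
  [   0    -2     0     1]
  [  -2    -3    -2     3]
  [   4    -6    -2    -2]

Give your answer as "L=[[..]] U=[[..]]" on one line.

  row1 -= 0·row0 → [0,-2,0,1]
  row2 -= -1·row0 → [0,-4,-2,2]
  row3 -= 2·row0 → [0,-4,-2,0]
  row2 -= 2·row1 → [0,0,-2,0]
  row3 -= 2·row1 → [0,0,-2,-2]
  row3 -= 1·row2 → [0,0,0,-2]

L=[[1,0,0,0],[0,1,0,0],[-1,2,1,0],[2,2,1,1]] U=[[2,-1,0,-1],[0,-2,0,1],[0,0,-2,0],[0,0,0,-2]]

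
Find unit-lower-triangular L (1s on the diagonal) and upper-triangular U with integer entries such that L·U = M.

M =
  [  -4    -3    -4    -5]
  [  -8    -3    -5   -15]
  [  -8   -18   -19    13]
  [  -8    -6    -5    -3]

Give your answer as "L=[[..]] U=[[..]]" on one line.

  R1 -= 2·R0 → [0,3,3,-5]
  R2 -= 2·R0 → [0,-12,-11,23]
  R3 -= 2·R0 → [0,0,3,7]
  R2 -= -4·R1 → [0,0,1,3]
  R3 -= 0·R1 → [0,0,3,7]
  R3 -= 3·R2 → [0,0,0,-2]

L=[[1,0,0,0],[2,1,0,0],[2,-4,1,0],[2,0,3,1]] U=[[-4,-3,-4,-5],[0,3,3,-5],[0,0,1,3],[0,0,0,-2]]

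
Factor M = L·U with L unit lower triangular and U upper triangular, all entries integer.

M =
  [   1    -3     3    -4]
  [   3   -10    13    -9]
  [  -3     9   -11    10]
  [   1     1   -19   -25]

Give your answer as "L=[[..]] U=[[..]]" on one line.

  r1 -= 3·r0 → [0,-1,4,3]
  r2 -= -3·r0 → [0,0,-2,-2]
  r3 -= 1·r0 → [0,4,-22,-21]
  r2 -= 0·r1 → [0,0,-2,-2]
  r3 -= -4·r1 → [0,0,-6,-9]
  r3 -= 3·r2 → [0,0,0,-3]

L=[[1,0,0,0],[3,1,0,0],[-3,0,1,0],[1,-4,3,1]] U=[[1,-3,3,-4],[0,-1,4,3],[0,0,-2,-2],[0,0,0,-3]]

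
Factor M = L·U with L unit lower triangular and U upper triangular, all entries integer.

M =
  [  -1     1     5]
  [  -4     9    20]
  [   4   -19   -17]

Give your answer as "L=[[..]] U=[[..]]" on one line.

  r1 -= 4·r0 → [0,5,0]
  r2 -= -4·r0 → [0,-15,3]
  r2 -= -3·r1 → [0,0,3]

L=[[1,0,0],[4,1,0],[-4,-3,1]] U=[[-1,1,5],[0,5,0],[0,0,3]]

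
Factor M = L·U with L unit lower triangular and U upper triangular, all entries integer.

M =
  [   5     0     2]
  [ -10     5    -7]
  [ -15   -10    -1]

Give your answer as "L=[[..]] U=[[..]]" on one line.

  r1 -= -2·r0 → [0,5,-3]
  r2 -= -3·r0 → [0,-10,5]
  r2 -= -2·r1 → [0,0,-1]

L=[[1,0,0],[-2,1,0],[-3,-2,1]] U=[[5,0,2],[0,5,-3],[0,0,-1]]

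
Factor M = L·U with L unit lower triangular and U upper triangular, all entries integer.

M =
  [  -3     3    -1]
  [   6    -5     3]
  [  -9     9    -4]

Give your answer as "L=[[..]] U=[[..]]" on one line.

L=[[1,0,0],[-2,1,0],[3,0,1]] U=[[-3,3,-1],[0,1,1],[0,0,-1]]

  row1 -= -2·row0 → [0,1,1]
  row2 -= 3·row0 → [0,0,-1]
  row2 -= 0·row1 → [0,0,-1]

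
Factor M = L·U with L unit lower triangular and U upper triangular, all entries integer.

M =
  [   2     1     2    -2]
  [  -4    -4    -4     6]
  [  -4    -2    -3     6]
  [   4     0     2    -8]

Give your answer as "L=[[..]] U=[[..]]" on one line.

  R1 -= -2·R0 → [0,-2,0,2]
  R2 -= -2·R0 → [0,0,1,2]
  R3 -= 2·R0 → [0,-2,-2,-4]
  R2 -= 0·R1 → [0,0,1,2]
  R3 -= 1·R1 → [0,0,-2,-6]
  R3 -= -2·R2 → [0,0,0,-2]

L=[[1,0,0,0],[-2,1,0,0],[-2,0,1,0],[2,1,-2,1]] U=[[2,1,2,-2],[0,-2,0,2],[0,0,1,2],[0,0,0,-2]]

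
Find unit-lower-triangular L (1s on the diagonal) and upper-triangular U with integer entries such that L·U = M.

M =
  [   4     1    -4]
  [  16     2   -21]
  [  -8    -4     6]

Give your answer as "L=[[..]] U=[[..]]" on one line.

  row1 -= 4·row0 → [0,-2,-5]
  row2 -= -2·row0 → [0,-2,-2]
  row2 -= 1·row1 → [0,0,3]

L=[[1,0,0],[4,1,0],[-2,1,1]] U=[[4,1,-4],[0,-2,-5],[0,0,3]]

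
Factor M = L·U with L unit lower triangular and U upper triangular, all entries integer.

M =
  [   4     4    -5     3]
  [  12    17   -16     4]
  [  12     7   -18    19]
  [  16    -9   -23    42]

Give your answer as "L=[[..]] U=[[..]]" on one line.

L=[[1,0,0,0],[3,1,0,0],[3,-1,1,0],[4,-5,2,1]] U=[[4,4,-5,3],[0,5,-1,-5],[0,0,-4,5],[0,0,0,-5]]

  row1 -= 3·row0 → [0,5,-1,-5]
  row2 -= 3·row0 → [0,-5,-3,10]
  row3 -= 4·row0 → [0,-25,-3,30]
  row2 -= -1·row1 → [0,0,-4,5]
  row3 -= -5·row1 → [0,0,-8,5]
  row3 -= 2·row2 → [0,0,0,-5]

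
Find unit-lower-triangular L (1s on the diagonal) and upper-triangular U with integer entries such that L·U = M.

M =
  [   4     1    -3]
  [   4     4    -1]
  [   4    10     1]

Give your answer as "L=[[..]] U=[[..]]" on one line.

L=[[1,0,0],[1,1,0],[1,3,1]] U=[[4,1,-3],[0,3,2],[0,0,-2]]

  R1 -= 1·R0 → [0,3,2]
  R2 -= 1·R0 → [0,9,4]
  R2 -= 3·R1 → [0,0,-2]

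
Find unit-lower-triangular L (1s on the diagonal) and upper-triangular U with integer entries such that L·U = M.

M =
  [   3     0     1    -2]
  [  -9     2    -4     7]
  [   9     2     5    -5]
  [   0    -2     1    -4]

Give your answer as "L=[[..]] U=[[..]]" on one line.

  row1 -= -3·row0 → [0,2,-1,1]
  row2 -= 3·row0 → [0,2,2,1]
  row3 -= 0·row0 → [0,-2,1,-4]
  row2 -= 1·row1 → [0,0,3,0]
  row3 -= -1·row1 → [0,0,0,-3]
  row3 -= 0·row2 → [0,0,0,-3]

L=[[1,0,0,0],[-3,1,0,0],[3,1,1,0],[0,-1,0,1]] U=[[3,0,1,-2],[0,2,-1,1],[0,0,3,0],[0,0,0,-3]]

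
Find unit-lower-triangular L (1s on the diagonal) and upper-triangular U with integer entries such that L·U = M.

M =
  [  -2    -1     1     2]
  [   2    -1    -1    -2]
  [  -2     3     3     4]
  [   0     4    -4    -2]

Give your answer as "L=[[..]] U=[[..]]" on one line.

  r1 -= -1·r0 → [0,-2,0,0]
  r2 -= 1·r0 → [0,4,2,2]
  r3 -= 0·r0 → [0,4,-4,-2]
  r2 -= -2·r1 → [0,0,2,2]
  r3 -= -2·r1 → [0,0,-4,-2]
  r3 -= -2·r2 → [0,0,0,2]

L=[[1,0,0,0],[-1,1,0,0],[1,-2,1,0],[0,-2,-2,1]] U=[[-2,-1,1,2],[0,-2,0,0],[0,0,2,2],[0,0,0,2]]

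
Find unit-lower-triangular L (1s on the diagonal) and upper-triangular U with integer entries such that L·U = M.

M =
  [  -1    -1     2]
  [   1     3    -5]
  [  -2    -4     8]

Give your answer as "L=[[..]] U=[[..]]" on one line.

L=[[1,0,0],[-1,1,0],[2,-1,1]] U=[[-1,-1,2],[0,2,-3],[0,0,1]]

  R1 -= -1·R0 → [0,2,-3]
  R2 -= 2·R0 → [0,-2,4]
  R2 -= -1·R1 → [0,0,1]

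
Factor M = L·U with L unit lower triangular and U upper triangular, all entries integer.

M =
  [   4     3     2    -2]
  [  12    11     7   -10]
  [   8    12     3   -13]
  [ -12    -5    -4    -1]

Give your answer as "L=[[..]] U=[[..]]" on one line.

L=[[1,0,0,0],[3,1,0,0],[2,3,1,0],[-3,2,0,1]] U=[[4,3,2,-2],[0,2,1,-4],[0,0,-4,3],[0,0,0,1]]

  row1 -= 3·row0 → [0,2,1,-4]
  row2 -= 2·row0 → [0,6,-1,-9]
  row3 -= -3·row0 → [0,4,2,-7]
  row2 -= 3·row1 → [0,0,-4,3]
  row3 -= 2·row1 → [0,0,0,1]
  row3 -= 0·row2 → [0,0,0,1]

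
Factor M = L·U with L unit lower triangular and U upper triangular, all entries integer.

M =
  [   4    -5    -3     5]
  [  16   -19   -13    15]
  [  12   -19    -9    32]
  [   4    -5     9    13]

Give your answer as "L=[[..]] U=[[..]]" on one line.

L=[[1,0,0,0],[4,1,0,0],[3,-4,1,0],[1,0,-3,1]] U=[[4,-5,-3,5],[0,1,-1,-5],[0,0,-4,-3],[0,0,0,-1]]

  r1 -= 4·r0 → [0,1,-1,-5]
  r2 -= 3·r0 → [0,-4,0,17]
  r3 -= 1·r0 → [0,0,12,8]
  r2 -= -4·r1 → [0,0,-4,-3]
  r3 -= 0·r1 → [0,0,12,8]
  r3 -= -3·r2 → [0,0,0,-1]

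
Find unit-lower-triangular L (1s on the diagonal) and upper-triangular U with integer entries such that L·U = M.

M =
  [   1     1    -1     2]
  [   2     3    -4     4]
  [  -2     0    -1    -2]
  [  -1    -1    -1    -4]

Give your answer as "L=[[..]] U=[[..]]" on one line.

  row1 -= 2·row0 → [0,1,-2,0]
  row2 -= -2·row0 → [0,2,-3,2]
  row3 -= -1·row0 → [0,0,-2,-2]
  row2 -= 2·row1 → [0,0,1,2]
  row3 -= 0·row1 → [0,0,-2,-2]
  row3 -= -2·row2 → [0,0,0,2]

L=[[1,0,0,0],[2,1,0,0],[-2,2,1,0],[-1,0,-2,1]] U=[[1,1,-1,2],[0,1,-2,0],[0,0,1,2],[0,0,0,2]]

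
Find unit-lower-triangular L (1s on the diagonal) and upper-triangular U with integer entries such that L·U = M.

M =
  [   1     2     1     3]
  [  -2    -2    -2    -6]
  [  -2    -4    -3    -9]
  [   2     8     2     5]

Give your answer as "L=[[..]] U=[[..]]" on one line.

L=[[1,0,0,0],[-2,1,0,0],[-2,0,1,0],[2,2,0,1]] U=[[1,2,1,3],[0,2,0,0],[0,0,-1,-3],[0,0,0,-1]]

  r1 -= -2·r0 → [0,2,0,0]
  r2 -= -2·r0 → [0,0,-1,-3]
  r3 -= 2·r0 → [0,4,0,-1]
  r2 -= 0·r1 → [0,0,-1,-3]
  r3 -= 2·r1 → [0,0,0,-1]
  r3 -= 0·r2 → [0,0,0,-1]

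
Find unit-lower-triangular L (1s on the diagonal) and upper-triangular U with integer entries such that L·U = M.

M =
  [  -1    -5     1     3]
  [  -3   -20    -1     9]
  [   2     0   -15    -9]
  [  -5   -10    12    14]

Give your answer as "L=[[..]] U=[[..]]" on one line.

  R1 -= 3·R0 → [0,-5,-4,0]
  R2 -= -2·R0 → [0,-10,-13,-3]
  R3 -= 5·R0 → [0,15,7,-1]
  R2 -= 2·R1 → [0,0,-5,-3]
  R3 -= -3·R1 → [0,0,-5,-1]
  R3 -= 1·R2 → [0,0,0,2]

L=[[1,0,0,0],[3,1,0,0],[-2,2,1,0],[5,-3,1,1]] U=[[-1,-5,1,3],[0,-5,-4,0],[0,0,-5,-3],[0,0,0,2]]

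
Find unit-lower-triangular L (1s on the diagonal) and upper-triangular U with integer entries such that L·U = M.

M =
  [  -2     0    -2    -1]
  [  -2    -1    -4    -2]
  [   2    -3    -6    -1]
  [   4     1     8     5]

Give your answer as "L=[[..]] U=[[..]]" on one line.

  row1 -= 1·row0 → [0,-1,-2,-1]
  row2 -= -1·row0 → [0,-3,-8,-2]
  row3 -= -2·row0 → [0,1,4,3]
  row2 -= 3·row1 → [0,0,-2,1]
  row3 -= -1·row1 → [0,0,2,2]
  row3 -= -1·row2 → [0,0,0,3]

L=[[1,0,0,0],[1,1,0,0],[-1,3,1,0],[-2,-1,-1,1]] U=[[-2,0,-2,-1],[0,-1,-2,-1],[0,0,-2,1],[0,0,0,3]]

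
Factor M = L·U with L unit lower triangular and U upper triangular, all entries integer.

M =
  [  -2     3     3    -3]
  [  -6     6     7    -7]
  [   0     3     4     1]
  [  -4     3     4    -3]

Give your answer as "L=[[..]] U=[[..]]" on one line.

  R1 -= 3·R0 → [0,-3,-2,2]
  R2 -= 0·R0 → [0,3,4,1]
  R3 -= 2·R0 → [0,-3,-2,3]
  R2 -= -1·R1 → [0,0,2,3]
  R3 -= 1·R1 → [0,0,0,1]
  R3 -= 0·R2 → [0,0,0,1]

L=[[1,0,0,0],[3,1,0,0],[0,-1,1,0],[2,1,0,1]] U=[[-2,3,3,-3],[0,-3,-2,2],[0,0,2,3],[0,0,0,1]]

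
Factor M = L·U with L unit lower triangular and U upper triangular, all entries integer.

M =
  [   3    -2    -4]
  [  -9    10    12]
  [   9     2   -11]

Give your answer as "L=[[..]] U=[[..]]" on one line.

L=[[1,0,0],[-3,1,0],[3,2,1]] U=[[3,-2,-4],[0,4,0],[0,0,1]]

  row1 -= -3·row0 → [0,4,0]
  row2 -= 3·row0 → [0,8,1]
  row2 -= 2·row1 → [0,0,1]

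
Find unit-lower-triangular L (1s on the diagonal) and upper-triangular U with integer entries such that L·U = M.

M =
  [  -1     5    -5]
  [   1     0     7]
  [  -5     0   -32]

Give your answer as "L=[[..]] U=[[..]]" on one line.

  R1 -= -1·R0 → [0,5,2]
  R2 -= 5·R0 → [0,-25,-7]
  R2 -= -5·R1 → [0,0,3]

L=[[1,0,0],[-1,1,0],[5,-5,1]] U=[[-1,5,-5],[0,5,2],[0,0,3]]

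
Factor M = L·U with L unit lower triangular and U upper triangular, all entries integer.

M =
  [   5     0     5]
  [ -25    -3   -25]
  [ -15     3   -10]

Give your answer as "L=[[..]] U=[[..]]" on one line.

  row1 -= -5·row0 → [0,-3,0]
  row2 -= -3·row0 → [0,3,5]
  row2 -= -1·row1 → [0,0,5]

L=[[1,0,0],[-5,1,0],[-3,-1,1]] U=[[5,0,5],[0,-3,0],[0,0,5]]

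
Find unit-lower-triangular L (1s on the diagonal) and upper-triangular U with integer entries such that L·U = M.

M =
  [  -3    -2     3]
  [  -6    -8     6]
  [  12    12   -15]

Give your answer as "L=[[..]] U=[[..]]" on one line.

L=[[1,0,0],[2,1,0],[-4,-1,1]] U=[[-3,-2,3],[0,-4,0],[0,0,-3]]

  row1 -= 2·row0 → [0,-4,0]
  row2 -= -4·row0 → [0,4,-3]
  row2 -= -1·row1 → [0,0,-3]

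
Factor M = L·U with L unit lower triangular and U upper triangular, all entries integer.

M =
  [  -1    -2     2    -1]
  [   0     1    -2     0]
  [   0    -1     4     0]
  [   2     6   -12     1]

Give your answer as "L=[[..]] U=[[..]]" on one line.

  r1 -= 0·r0 → [0,1,-2,0]
  r2 -= 0·r0 → [0,-1,4,0]
  r3 -= -2·r0 → [0,2,-8,-1]
  r2 -= -1·r1 → [0,0,2,0]
  r3 -= 2·r1 → [0,0,-4,-1]
  r3 -= -2·r2 → [0,0,0,-1]

L=[[1,0,0,0],[0,1,0,0],[0,-1,1,0],[-2,2,-2,1]] U=[[-1,-2,2,-1],[0,1,-2,0],[0,0,2,0],[0,0,0,-1]]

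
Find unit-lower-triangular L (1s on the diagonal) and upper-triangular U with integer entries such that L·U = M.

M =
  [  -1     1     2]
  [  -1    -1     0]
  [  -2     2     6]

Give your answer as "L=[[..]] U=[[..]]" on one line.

  r1 -= 1·r0 → [0,-2,-2]
  r2 -= 2·r0 → [0,0,2]
  r2 -= 0·r1 → [0,0,2]

L=[[1,0,0],[1,1,0],[2,0,1]] U=[[-1,1,2],[0,-2,-2],[0,0,2]]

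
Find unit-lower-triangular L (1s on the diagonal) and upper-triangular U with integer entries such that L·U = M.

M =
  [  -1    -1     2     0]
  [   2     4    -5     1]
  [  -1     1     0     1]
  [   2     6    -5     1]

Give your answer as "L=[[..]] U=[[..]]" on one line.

  r1 -= -2·r0 → [0,2,-1,1]
  r2 -= 1·r0 → [0,2,-2,1]
  r3 -= -2·r0 → [0,4,-1,1]
  r2 -= 1·r1 → [0,0,-1,0]
  r3 -= 2·r1 → [0,0,1,-1]
  r3 -= -1·r2 → [0,0,0,-1]

L=[[1,0,0,0],[-2,1,0,0],[1,1,1,0],[-2,2,-1,1]] U=[[-1,-1,2,0],[0,2,-1,1],[0,0,-1,0],[0,0,0,-1]]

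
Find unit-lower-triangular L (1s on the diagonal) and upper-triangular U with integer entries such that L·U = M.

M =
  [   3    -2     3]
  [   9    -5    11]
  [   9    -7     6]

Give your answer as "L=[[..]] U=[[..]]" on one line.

  r1 -= 3·r0 → [0,1,2]
  r2 -= 3·r0 → [0,-1,-3]
  r2 -= -1·r1 → [0,0,-1]

L=[[1,0,0],[3,1,0],[3,-1,1]] U=[[3,-2,3],[0,1,2],[0,0,-1]]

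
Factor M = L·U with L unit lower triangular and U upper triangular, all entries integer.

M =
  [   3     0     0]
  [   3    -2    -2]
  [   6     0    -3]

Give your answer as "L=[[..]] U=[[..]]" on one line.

L=[[1,0,0],[1,1,0],[2,0,1]] U=[[3,0,0],[0,-2,-2],[0,0,-3]]

  R1 -= 1·R0 → [0,-2,-2]
  R2 -= 2·R0 → [0,0,-3]
  R2 -= 0·R1 → [0,0,-3]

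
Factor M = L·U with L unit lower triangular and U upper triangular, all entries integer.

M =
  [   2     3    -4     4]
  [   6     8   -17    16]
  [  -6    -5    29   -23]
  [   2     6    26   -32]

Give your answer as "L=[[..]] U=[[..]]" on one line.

L=[[1,0,0,0],[3,1,0,0],[-3,-4,1,0],[1,-3,-5,1]] U=[[2,3,-4,4],[0,-1,-5,4],[0,0,-3,5],[0,0,0,1]]

  row1 -= 3·row0 → [0,-1,-5,4]
  row2 -= -3·row0 → [0,4,17,-11]
  row3 -= 1·row0 → [0,3,30,-36]
  row2 -= -4·row1 → [0,0,-3,5]
  row3 -= -3·row1 → [0,0,15,-24]
  row3 -= -5·row2 → [0,0,0,1]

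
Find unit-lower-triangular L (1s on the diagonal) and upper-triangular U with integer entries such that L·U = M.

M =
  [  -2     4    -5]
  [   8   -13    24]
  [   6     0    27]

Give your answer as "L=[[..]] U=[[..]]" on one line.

  R1 -= -4·R0 → [0,3,4]
  R2 -= -3·R0 → [0,12,12]
  R2 -= 4·R1 → [0,0,-4]

L=[[1,0,0],[-4,1,0],[-3,4,1]] U=[[-2,4,-5],[0,3,4],[0,0,-4]]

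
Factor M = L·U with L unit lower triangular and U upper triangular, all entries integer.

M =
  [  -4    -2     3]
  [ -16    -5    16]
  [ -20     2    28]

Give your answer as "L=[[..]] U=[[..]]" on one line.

  row1 -= 4·row0 → [0,3,4]
  row2 -= 5·row0 → [0,12,13]
  row2 -= 4·row1 → [0,0,-3]

L=[[1,0,0],[4,1,0],[5,4,1]] U=[[-4,-2,3],[0,3,4],[0,0,-3]]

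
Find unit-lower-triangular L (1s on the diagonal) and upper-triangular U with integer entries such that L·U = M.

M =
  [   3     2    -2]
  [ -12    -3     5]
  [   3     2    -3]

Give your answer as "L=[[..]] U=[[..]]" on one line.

L=[[1,0,0],[-4,1,0],[1,0,1]] U=[[3,2,-2],[0,5,-3],[0,0,-1]]

  R1 -= -4·R0 → [0,5,-3]
  R2 -= 1·R0 → [0,0,-1]
  R2 -= 0·R1 → [0,0,-1]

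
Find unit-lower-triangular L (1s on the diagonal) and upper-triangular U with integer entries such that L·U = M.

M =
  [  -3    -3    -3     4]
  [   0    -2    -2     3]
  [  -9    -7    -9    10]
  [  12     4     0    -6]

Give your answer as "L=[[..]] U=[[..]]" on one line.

L=[[1,0,0,0],[0,1,0,0],[3,-1,1,0],[-4,4,2,1]] U=[[-3,-3,-3,4],[0,-2,-2,3],[0,0,-2,1],[0,0,0,-4]]

  R1 -= 0·R0 → [0,-2,-2,3]
  R2 -= 3·R0 → [0,2,0,-2]
  R3 -= -4·R0 → [0,-8,-12,10]
  R2 -= -1·R1 → [0,0,-2,1]
  R3 -= 4·R1 → [0,0,-4,-2]
  R3 -= 2·R2 → [0,0,0,-4]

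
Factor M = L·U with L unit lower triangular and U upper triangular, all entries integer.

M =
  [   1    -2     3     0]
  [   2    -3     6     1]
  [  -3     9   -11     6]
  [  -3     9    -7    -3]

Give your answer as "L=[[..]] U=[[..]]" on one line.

  row1 -= 2·row0 → [0,1,0,1]
  row2 -= -3·row0 → [0,3,-2,6]
  row3 -= -3·row0 → [0,3,2,-3]
  row2 -= 3·row1 → [0,0,-2,3]
  row3 -= 3·row1 → [0,0,2,-6]
  row3 -= -1·row2 → [0,0,0,-3]

L=[[1,0,0,0],[2,1,0,0],[-3,3,1,0],[-3,3,-1,1]] U=[[1,-2,3,0],[0,1,0,1],[0,0,-2,3],[0,0,0,-3]]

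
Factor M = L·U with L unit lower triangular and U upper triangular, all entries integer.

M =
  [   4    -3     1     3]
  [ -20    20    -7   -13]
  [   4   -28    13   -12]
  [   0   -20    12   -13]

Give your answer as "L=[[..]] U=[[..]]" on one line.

L=[[1,0,0,0],[-5,1,0,0],[1,-5,1,0],[0,-4,2,1]] U=[[4,-3,1,3],[0,5,-2,2],[0,0,2,-5],[0,0,0,5]]

  row1 -= -5·row0 → [0,5,-2,2]
  row2 -= 1·row0 → [0,-25,12,-15]
  row3 -= 0·row0 → [0,-20,12,-13]
  row2 -= -5·row1 → [0,0,2,-5]
  row3 -= -4·row1 → [0,0,4,-5]
  row3 -= 2·row2 → [0,0,0,5]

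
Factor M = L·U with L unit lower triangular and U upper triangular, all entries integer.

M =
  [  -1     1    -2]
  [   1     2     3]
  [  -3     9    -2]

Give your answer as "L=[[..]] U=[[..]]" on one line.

  r1 -= -1·r0 → [0,3,1]
  r2 -= 3·r0 → [0,6,4]
  r2 -= 2·r1 → [0,0,2]

L=[[1,0,0],[-1,1,0],[3,2,1]] U=[[-1,1,-2],[0,3,1],[0,0,2]]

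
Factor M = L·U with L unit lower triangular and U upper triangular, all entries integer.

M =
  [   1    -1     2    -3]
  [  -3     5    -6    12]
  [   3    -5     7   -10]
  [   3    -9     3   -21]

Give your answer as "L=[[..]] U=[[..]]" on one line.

L=[[1,0,0,0],[-3,1,0,0],[3,-1,1,0],[3,-3,-3,1]] U=[[1,-1,2,-3],[0,2,0,3],[0,0,1,2],[0,0,0,3]]

  row1 -= -3·row0 → [0,2,0,3]
  row2 -= 3·row0 → [0,-2,1,-1]
  row3 -= 3·row0 → [0,-6,-3,-12]
  row2 -= -1·row1 → [0,0,1,2]
  row3 -= -3·row1 → [0,0,-3,-3]
  row3 -= -3·row2 → [0,0,0,3]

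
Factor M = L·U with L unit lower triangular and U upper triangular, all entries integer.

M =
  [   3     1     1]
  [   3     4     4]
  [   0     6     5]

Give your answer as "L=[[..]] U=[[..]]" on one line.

L=[[1,0,0],[1,1,0],[0,2,1]] U=[[3,1,1],[0,3,3],[0,0,-1]]

  row1 -= 1·row0 → [0,3,3]
  row2 -= 0·row0 → [0,6,5]
  row2 -= 2·row1 → [0,0,-1]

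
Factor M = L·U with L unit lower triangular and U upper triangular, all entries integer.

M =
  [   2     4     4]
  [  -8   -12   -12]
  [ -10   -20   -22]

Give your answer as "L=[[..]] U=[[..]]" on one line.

  row1 -= -4·row0 → [0,4,4]
  row2 -= -5·row0 → [0,0,-2]
  row2 -= 0·row1 → [0,0,-2]

L=[[1,0,0],[-4,1,0],[-5,0,1]] U=[[2,4,4],[0,4,4],[0,0,-2]]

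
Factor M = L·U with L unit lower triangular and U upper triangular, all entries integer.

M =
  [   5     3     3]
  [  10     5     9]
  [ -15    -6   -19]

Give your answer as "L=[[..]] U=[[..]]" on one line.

  R1 -= 2·R0 → [0,-1,3]
  R2 -= -3·R0 → [0,3,-10]
  R2 -= -3·R1 → [0,0,-1]

L=[[1,0,0],[2,1,0],[-3,-3,1]] U=[[5,3,3],[0,-1,3],[0,0,-1]]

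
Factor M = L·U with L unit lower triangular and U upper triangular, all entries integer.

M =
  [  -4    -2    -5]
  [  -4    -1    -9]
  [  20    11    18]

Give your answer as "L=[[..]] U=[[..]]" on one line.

  R1 -= 1·R0 → [0,1,-4]
  R2 -= -5·R0 → [0,1,-7]
  R2 -= 1·R1 → [0,0,-3]

L=[[1,0,0],[1,1,0],[-5,1,1]] U=[[-4,-2,-5],[0,1,-4],[0,0,-3]]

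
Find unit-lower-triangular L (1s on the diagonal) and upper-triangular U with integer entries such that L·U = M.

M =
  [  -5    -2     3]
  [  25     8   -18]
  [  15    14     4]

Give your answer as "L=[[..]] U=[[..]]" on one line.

L=[[1,0,0],[-5,1,0],[-3,-4,1]] U=[[-5,-2,3],[0,-2,-3],[0,0,1]]

  R1 -= -5·R0 → [0,-2,-3]
  R2 -= -3·R0 → [0,8,13]
  R2 -= -4·R1 → [0,0,1]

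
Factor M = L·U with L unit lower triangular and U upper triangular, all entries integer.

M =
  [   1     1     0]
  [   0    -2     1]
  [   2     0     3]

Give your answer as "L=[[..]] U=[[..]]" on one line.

  row1 -= 0·row0 → [0,-2,1]
  row2 -= 2·row0 → [0,-2,3]
  row2 -= 1·row1 → [0,0,2]

L=[[1,0,0],[0,1,0],[2,1,1]] U=[[1,1,0],[0,-2,1],[0,0,2]]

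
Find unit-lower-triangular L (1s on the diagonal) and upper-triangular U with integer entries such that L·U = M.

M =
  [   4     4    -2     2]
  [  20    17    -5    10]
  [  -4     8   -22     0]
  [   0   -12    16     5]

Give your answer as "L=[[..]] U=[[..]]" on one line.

L=[[1,0,0,0],[5,1,0,0],[-1,-4,1,0],[0,4,1,1]] U=[[4,4,-2,2],[0,-3,5,0],[0,0,-4,2],[0,0,0,3]]

  row1 -= 5·row0 → [0,-3,5,0]
  row2 -= -1·row0 → [0,12,-24,2]
  row3 -= 0·row0 → [0,-12,16,5]
  row2 -= -4·row1 → [0,0,-4,2]
  row3 -= 4·row1 → [0,0,-4,5]
  row3 -= 1·row2 → [0,0,0,3]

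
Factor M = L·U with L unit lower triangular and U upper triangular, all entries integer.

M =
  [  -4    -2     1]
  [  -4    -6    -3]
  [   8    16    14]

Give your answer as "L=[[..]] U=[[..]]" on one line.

L=[[1,0,0],[1,1,0],[-2,-3,1]] U=[[-4,-2,1],[0,-4,-4],[0,0,4]]

  row1 -= 1·row0 → [0,-4,-4]
  row2 -= -2·row0 → [0,12,16]
  row2 -= -3·row1 → [0,0,4]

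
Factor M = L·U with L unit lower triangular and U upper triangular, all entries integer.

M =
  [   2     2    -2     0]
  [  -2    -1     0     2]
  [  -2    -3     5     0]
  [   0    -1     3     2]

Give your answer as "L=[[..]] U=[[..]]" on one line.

L=[[1,0,0,0],[-1,1,0,0],[-1,-1,1,0],[0,-1,1,1]] U=[[2,2,-2,0],[0,1,-2,2],[0,0,1,2],[0,0,0,2]]

  r1 -= -1·r0 → [0,1,-2,2]
  r2 -= -1·r0 → [0,-1,3,0]
  r3 -= 0·r0 → [0,-1,3,2]
  r2 -= -1·r1 → [0,0,1,2]
  r3 -= -1·r1 → [0,0,1,4]
  r3 -= 1·r2 → [0,0,0,2]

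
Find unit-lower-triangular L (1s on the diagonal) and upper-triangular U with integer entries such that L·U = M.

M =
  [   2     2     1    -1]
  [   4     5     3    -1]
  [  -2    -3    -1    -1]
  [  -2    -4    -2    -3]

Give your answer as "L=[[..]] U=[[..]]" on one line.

  row1 -= 2·row0 → [0,1,1,1]
  row2 -= -1·row0 → [0,-1,0,-2]
  row3 -= -1·row0 → [0,-2,-1,-4]
  row2 -= -1·row1 → [0,0,1,-1]
  row3 -= -2·row1 → [0,0,1,-2]
  row3 -= 1·row2 → [0,0,0,-1]

L=[[1,0,0,0],[2,1,0,0],[-1,-1,1,0],[-1,-2,1,1]] U=[[2,2,1,-1],[0,1,1,1],[0,0,1,-1],[0,0,0,-1]]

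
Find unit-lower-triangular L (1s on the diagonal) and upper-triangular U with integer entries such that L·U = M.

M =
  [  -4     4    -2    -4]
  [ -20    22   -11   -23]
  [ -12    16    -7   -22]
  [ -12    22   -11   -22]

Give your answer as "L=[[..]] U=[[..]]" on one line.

L=[[1,0,0,0],[5,1,0,0],[3,2,1,0],[3,5,0,1]] U=[[-4,4,-2,-4],[0,2,-1,-3],[0,0,1,-4],[0,0,0,5]]

  R1 -= 5·R0 → [0,2,-1,-3]
  R2 -= 3·R0 → [0,4,-1,-10]
  R3 -= 3·R0 → [0,10,-5,-10]
  R2 -= 2·R1 → [0,0,1,-4]
  R3 -= 5·R1 → [0,0,0,5]
  R3 -= 0·R2 → [0,0,0,5]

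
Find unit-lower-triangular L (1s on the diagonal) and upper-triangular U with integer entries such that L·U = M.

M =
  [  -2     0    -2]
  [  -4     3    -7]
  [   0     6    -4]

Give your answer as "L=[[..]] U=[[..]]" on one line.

L=[[1,0,0],[2,1,0],[0,2,1]] U=[[-2,0,-2],[0,3,-3],[0,0,2]]

  r1 -= 2·r0 → [0,3,-3]
  r2 -= 0·r0 → [0,6,-4]
  r2 -= 2·r1 → [0,0,2]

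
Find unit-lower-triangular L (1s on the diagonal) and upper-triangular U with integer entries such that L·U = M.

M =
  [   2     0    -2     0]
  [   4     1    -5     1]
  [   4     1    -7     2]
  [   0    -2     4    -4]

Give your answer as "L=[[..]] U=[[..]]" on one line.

L=[[1,0,0,0],[2,1,0,0],[2,1,1,0],[0,-2,-1,1]] U=[[2,0,-2,0],[0,1,-1,1],[0,0,-2,1],[0,0,0,-1]]

  r1 -= 2·r0 → [0,1,-1,1]
  r2 -= 2·r0 → [0,1,-3,2]
  r3 -= 0·r0 → [0,-2,4,-4]
  r2 -= 1·r1 → [0,0,-2,1]
  r3 -= -2·r1 → [0,0,2,-2]
  r3 -= -1·r2 → [0,0,0,-1]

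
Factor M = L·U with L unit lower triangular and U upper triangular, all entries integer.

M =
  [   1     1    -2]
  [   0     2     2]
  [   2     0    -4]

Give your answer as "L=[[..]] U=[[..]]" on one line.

  R1 -= 0·R0 → [0,2,2]
  R2 -= 2·R0 → [0,-2,0]
  R2 -= -1·R1 → [0,0,2]

L=[[1,0,0],[0,1,0],[2,-1,1]] U=[[1,1,-2],[0,2,2],[0,0,2]]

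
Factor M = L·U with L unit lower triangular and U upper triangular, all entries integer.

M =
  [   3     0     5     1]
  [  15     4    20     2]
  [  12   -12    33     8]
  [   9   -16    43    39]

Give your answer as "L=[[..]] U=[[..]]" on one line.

  r1 -= 5·r0 → [0,4,-5,-3]
  r2 -= 4·r0 → [0,-12,13,4]
  r3 -= 3·r0 → [0,-16,28,36]
  r2 -= -3·r1 → [0,0,-2,-5]
  r3 -= -4·r1 → [0,0,8,24]
  r3 -= -4·r2 → [0,0,0,4]

L=[[1,0,0,0],[5,1,0,0],[4,-3,1,0],[3,-4,-4,1]] U=[[3,0,5,1],[0,4,-5,-3],[0,0,-2,-5],[0,0,0,4]]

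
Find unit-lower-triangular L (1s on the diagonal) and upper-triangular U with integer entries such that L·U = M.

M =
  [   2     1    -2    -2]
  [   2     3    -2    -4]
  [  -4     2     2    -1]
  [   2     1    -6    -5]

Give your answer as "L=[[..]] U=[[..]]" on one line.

L=[[1,0,0,0],[1,1,0,0],[-2,2,1,0],[1,0,2,1]] U=[[2,1,-2,-2],[0,2,0,-2],[0,0,-2,-1],[0,0,0,-1]]

  r1 -= 1·r0 → [0,2,0,-2]
  r2 -= -2·r0 → [0,4,-2,-5]
  r3 -= 1·r0 → [0,0,-4,-3]
  r2 -= 2·r1 → [0,0,-2,-1]
  r3 -= 0·r1 → [0,0,-4,-3]
  r3 -= 2·r2 → [0,0,0,-1]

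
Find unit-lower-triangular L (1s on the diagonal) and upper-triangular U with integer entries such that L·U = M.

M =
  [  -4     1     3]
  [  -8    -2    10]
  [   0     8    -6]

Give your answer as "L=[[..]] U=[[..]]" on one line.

  row1 -= 2·row0 → [0,-4,4]
  row2 -= 0·row0 → [0,8,-6]
  row2 -= -2·row1 → [0,0,2]

L=[[1,0,0],[2,1,0],[0,-2,1]] U=[[-4,1,3],[0,-4,4],[0,0,2]]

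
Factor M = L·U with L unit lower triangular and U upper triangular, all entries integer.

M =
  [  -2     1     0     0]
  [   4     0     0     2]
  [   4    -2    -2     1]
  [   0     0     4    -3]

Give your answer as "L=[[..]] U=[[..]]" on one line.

  row1 -= -2·row0 → [0,2,0,2]
  row2 -= -2·row0 → [0,0,-2,1]
  row3 -= 0·row0 → [0,0,4,-3]
  row2 -= 0·row1 → [0,0,-2,1]
  row3 -= 0·row1 → [0,0,4,-3]
  row3 -= -2·row2 → [0,0,0,-1]

L=[[1,0,0,0],[-2,1,0,0],[-2,0,1,0],[0,0,-2,1]] U=[[-2,1,0,0],[0,2,0,2],[0,0,-2,1],[0,0,0,-1]]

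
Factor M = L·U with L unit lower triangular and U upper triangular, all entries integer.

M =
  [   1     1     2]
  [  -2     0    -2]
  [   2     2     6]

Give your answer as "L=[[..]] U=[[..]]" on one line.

L=[[1,0,0],[-2,1,0],[2,0,1]] U=[[1,1,2],[0,2,2],[0,0,2]]

  R1 -= -2·R0 → [0,2,2]
  R2 -= 2·R0 → [0,0,2]
  R2 -= 0·R1 → [0,0,2]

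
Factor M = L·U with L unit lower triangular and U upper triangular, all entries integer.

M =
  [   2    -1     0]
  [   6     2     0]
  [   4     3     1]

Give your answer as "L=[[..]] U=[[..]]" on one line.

L=[[1,0,0],[3,1,0],[2,1,1]] U=[[2,-1,0],[0,5,0],[0,0,1]]

  R1 -= 3·R0 → [0,5,0]
  R2 -= 2·R0 → [0,5,1]
  R2 -= 1·R1 → [0,0,1]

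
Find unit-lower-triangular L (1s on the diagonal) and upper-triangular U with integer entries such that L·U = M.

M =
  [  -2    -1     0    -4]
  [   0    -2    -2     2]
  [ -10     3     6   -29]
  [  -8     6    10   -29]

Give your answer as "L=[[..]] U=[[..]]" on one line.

  r1 -= 0·r0 → [0,-2,-2,2]
  r2 -= 5·r0 → [0,8,6,-9]
  r3 -= 4·r0 → [0,10,10,-13]
  r2 -= -4·r1 → [0,0,-2,-1]
  r3 -= -5·r1 → [0,0,0,-3]
  r3 -= 0·r2 → [0,0,0,-3]

L=[[1,0,0,0],[0,1,0,0],[5,-4,1,0],[4,-5,0,1]] U=[[-2,-1,0,-4],[0,-2,-2,2],[0,0,-2,-1],[0,0,0,-3]]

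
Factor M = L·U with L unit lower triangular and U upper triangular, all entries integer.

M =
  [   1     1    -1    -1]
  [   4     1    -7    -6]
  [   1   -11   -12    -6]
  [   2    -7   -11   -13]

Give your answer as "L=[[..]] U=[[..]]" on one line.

L=[[1,0,0,0],[4,1,0,0],[1,4,1,0],[2,3,0,1]] U=[[1,1,-1,-1],[0,-3,-3,-2],[0,0,1,3],[0,0,0,-5]]

  row1 -= 4·row0 → [0,-3,-3,-2]
  row2 -= 1·row0 → [0,-12,-11,-5]
  row3 -= 2·row0 → [0,-9,-9,-11]
  row2 -= 4·row1 → [0,0,1,3]
  row3 -= 3·row1 → [0,0,0,-5]
  row3 -= 0·row2 → [0,0,0,-5]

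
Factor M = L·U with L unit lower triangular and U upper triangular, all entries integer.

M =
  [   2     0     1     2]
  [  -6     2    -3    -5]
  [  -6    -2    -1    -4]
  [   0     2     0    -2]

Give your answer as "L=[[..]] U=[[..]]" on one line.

  row1 -= -3·row0 → [0,2,0,1]
  row2 -= -3·row0 → [0,-2,2,2]
  row3 -= 0·row0 → [0,2,0,-2]
  row2 -= -1·row1 → [0,0,2,3]
  row3 -= 1·row1 → [0,0,0,-3]
  row3 -= 0·row2 → [0,0,0,-3]

L=[[1,0,0,0],[-3,1,0,0],[-3,-1,1,0],[0,1,0,1]] U=[[2,0,1,2],[0,2,0,1],[0,0,2,3],[0,0,0,-3]]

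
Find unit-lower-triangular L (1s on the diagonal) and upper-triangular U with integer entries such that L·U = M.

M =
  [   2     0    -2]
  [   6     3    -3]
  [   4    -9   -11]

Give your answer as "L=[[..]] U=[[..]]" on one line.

  r1 -= 3·r0 → [0,3,3]
  r2 -= 2·r0 → [0,-9,-7]
  r2 -= -3·r1 → [0,0,2]

L=[[1,0,0],[3,1,0],[2,-3,1]] U=[[2,0,-2],[0,3,3],[0,0,2]]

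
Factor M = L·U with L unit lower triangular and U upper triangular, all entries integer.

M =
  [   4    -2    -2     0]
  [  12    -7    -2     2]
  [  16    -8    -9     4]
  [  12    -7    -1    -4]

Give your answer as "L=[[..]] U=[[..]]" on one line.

  r1 -= 3·r0 → [0,-1,4,2]
  r2 -= 4·r0 → [0,0,-1,4]
  r3 -= 3·r0 → [0,-1,5,-4]
  r2 -= 0·r1 → [0,0,-1,4]
  r3 -= 1·r1 → [0,0,1,-6]
  r3 -= -1·r2 → [0,0,0,-2]

L=[[1,0,0,0],[3,1,0,0],[4,0,1,0],[3,1,-1,1]] U=[[4,-2,-2,0],[0,-1,4,2],[0,0,-1,4],[0,0,0,-2]]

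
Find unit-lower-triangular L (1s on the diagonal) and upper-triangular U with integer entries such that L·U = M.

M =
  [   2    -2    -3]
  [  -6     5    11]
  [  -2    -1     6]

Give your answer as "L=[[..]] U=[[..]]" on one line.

L=[[1,0,0],[-3,1,0],[-1,3,1]] U=[[2,-2,-3],[0,-1,2],[0,0,-3]]

  row1 -= -3·row0 → [0,-1,2]
  row2 -= -1·row0 → [0,-3,3]
  row2 -= 3·row1 → [0,0,-3]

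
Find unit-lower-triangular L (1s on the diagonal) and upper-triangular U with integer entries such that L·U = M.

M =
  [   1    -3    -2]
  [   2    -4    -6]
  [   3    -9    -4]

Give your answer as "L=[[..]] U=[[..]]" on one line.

L=[[1,0,0],[2,1,0],[3,0,1]] U=[[1,-3,-2],[0,2,-2],[0,0,2]]

  row1 -= 2·row0 → [0,2,-2]
  row2 -= 3·row0 → [0,0,2]
  row2 -= 0·row1 → [0,0,2]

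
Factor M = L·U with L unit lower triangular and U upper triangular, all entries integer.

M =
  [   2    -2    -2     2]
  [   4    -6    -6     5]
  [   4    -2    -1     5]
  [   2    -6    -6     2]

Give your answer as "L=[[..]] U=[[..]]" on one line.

L=[[1,0,0,0],[2,1,0,0],[2,-1,1,0],[1,2,0,1]] U=[[2,-2,-2,2],[0,-2,-2,1],[0,0,1,2],[0,0,0,-2]]

  r1 -= 2·r0 → [0,-2,-2,1]
  r2 -= 2·r0 → [0,2,3,1]
  r3 -= 1·r0 → [0,-4,-4,0]
  r2 -= -1·r1 → [0,0,1,2]
  r3 -= 2·r1 → [0,0,0,-2]
  r3 -= 0·r2 → [0,0,0,-2]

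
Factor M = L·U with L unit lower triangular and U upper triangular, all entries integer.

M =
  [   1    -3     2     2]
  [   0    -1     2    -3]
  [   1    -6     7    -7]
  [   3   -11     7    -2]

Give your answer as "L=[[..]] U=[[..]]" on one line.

  row1 -= 0·row0 → [0,-1,2,-3]
  row2 -= 1·row0 → [0,-3,5,-9]
  row3 -= 3·row0 → [0,-2,1,-8]
  row2 -= 3·row1 → [0,0,-1,0]
  row3 -= 2·row1 → [0,0,-3,-2]
  row3 -= 3·row2 → [0,0,0,-2]

L=[[1,0,0,0],[0,1,0,0],[1,3,1,0],[3,2,3,1]] U=[[1,-3,2,2],[0,-1,2,-3],[0,0,-1,0],[0,0,0,-2]]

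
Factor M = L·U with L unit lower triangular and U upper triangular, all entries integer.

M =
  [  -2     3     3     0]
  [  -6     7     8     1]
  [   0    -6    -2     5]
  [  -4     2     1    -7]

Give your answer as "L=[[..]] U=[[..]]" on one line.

  R1 -= 3·R0 → [0,-2,-1,1]
  R2 -= 0·R0 → [0,-6,-2,5]
  R3 -= 2·R0 → [0,-4,-5,-7]
  R2 -= 3·R1 → [0,0,1,2]
  R3 -= 2·R1 → [0,0,-3,-9]
  R3 -= -3·R2 → [0,0,0,-3]

L=[[1,0,0,0],[3,1,0,0],[0,3,1,0],[2,2,-3,1]] U=[[-2,3,3,0],[0,-2,-1,1],[0,0,1,2],[0,0,0,-3]]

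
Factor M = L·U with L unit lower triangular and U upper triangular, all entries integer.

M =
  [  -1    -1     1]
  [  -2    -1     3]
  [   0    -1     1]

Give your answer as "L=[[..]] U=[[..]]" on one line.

L=[[1,0,0],[2,1,0],[0,-1,1]] U=[[-1,-1,1],[0,1,1],[0,0,2]]

  R1 -= 2·R0 → [0,1,1]
  R2 -= 0·R0 → [0,-1,1]
  R2 -= -1·R1 → [0,0,2]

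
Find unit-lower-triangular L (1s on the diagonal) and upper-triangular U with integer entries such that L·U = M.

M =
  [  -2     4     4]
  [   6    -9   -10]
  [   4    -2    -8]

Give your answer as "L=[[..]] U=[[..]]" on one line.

  r1 -= -3·r0 → [0,3,2]
  r2 -= -2·r0 → [0,6,0]
  r2 -= 2·r1 → [0,0,-4]

L=[[1,0,0],[-3,1,0],[-2,2,1]] U=[[-2,4,4],[0,3,2],[0,0,-4]]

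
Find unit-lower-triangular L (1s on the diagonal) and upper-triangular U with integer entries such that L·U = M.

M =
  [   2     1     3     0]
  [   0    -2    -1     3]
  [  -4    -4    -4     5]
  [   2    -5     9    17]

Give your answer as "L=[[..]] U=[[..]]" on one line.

  R1 -= 0·R0 → [0,-2,-1,3]
  R2 -= -2·R0 → [0,-2,2,5]
  R3 -= 1·R0 → [0,-6,6,17]
  R2 -= 1·R1 → [0,0,3,2]
  R3 -= 3·R1 → [0,0,9,8]
  R3 -= 3·R2 → [0,0,0,2]

L=[[1,0,0,0],[0,1,0,0],[-2,1,1,0],[1,3,3,1]] U=[[2,1,3,0],[0,-2,-1,3],[0,0,3,2],[0,0,0,2]]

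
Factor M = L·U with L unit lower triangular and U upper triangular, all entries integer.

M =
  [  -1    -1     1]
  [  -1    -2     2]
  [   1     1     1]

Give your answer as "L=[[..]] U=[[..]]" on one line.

  row1 -= 1·row0 → [0,-1,1]
  row2 -= -1·row0 → [0,0,2]
  row2 -= 0·row1 → [0,0,2]

L=[[1,0,0],[1,1,0],[-1,0,1]] U=[[-1,-1,1],[0,-1,1],[0,0,2]]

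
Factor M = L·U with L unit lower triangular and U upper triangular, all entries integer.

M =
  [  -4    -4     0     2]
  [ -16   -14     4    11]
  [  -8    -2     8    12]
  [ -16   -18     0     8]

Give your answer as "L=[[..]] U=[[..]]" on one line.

  R1 -= 4·R0 → [0,2,4,3]
  R2 -= 2·R0 → [0,6,8,8]
  R3 -= 4·R0 → [0,-2,0,0]
  R2 -= 3·R1 → [0,0,-4,-1]
  R3 -= -1·R1 → [0,0,4,3]
  R3 -= -1·R2 → [0,0,0,2]

L=[[1,0,0,0],[4,1,0,0],[2,3,1,0],[4,-1,-1,1]] U=[[-4,-4,0,2],[0,2,4,3],[0,0,-4,-1],[0,0,0,2]]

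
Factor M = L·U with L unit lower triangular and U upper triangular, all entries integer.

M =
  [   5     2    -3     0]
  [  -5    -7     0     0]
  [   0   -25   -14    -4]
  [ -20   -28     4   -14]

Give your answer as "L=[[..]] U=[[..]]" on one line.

  row1 -= -1·row0 → [0,-5,-3,0]
  row2 -= 0·row0 → [0,-25,-14,-4]
  row3 -= -4·row0 → [0,-20,-8,-14]
  row2 -= 5·row1 → [0,0,1,-4]
  row3 -= 4·row1 → [0,0,4,-14]
  row3 -= 4·row2 → [0,0,0,2]

L=[[1,0,0,0],[-1,1,0,0],[0,5,1,0],[-4,4,4,1]] U=[[5,2,-3,0],[0,-5,-3,0],[0,0,1,-4],[0,0,0,2]]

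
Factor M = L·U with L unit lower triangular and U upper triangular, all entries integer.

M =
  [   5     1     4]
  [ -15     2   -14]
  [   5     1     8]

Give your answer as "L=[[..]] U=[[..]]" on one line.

L=[[1,0,0],[-3,1,0],[1,0,1]] U=[[5,1,4],[0,5,-2],[0,0,4]]

  r1 -= -3·r0 → [0,5,-2]
  r2 -= 1·r0 → [0,0,4]
  r2 -= 0·r1 → [0,0,4]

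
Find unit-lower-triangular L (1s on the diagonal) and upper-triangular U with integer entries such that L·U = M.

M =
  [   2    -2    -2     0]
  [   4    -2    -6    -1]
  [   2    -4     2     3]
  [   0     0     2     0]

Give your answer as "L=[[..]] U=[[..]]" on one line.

  R1 -= 2·R0 → [0,2,-2,-1]
  R2 -= 1·R0 → [0,-2,4,3]
  R3 -= 0·R0 → [0,0,2,0]
  R2 -= -1·R1 → [0,0,2,2]
  R3 -= 0·R1 → [0,0,2,0]
  R3 -= 1·R2 → [0,0,0,-2]

L=[[1,0,0,0],[2,1,0,0],[1,-1,1,0],[0,0,1,1]] U=[[2,-2,-2,0],[0,2,-2,-1],[0,0,2,2],[0,0,0,-2]]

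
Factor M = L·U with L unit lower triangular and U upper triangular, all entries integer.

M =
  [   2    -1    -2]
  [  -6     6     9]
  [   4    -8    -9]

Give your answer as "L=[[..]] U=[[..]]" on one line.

L=[[1,0,0],[-3,1,0],[2,-2,1]] U=[[2,-1,-2],[0,3,3],[0,0,1]]

  R1 -= -3·R0 → [0,3,3]
  R2 -= 2·R0 → [0,-6,-5]
  R2 -= -2·R1 → [0,0,1]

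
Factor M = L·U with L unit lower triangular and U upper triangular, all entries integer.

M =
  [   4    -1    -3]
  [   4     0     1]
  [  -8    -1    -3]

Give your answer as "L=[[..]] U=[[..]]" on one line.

L=[[1,0,0],[1,1,0],[-2,-3,1]] U=[[4,-1,-3],[0,1,4],[0,0,3]]

  R1 -= 1·R0 → [0,1,4]
  R2 -= -2·R0 → [0,-3,-9]
  R2 -= -3·R1 → [0,0,3]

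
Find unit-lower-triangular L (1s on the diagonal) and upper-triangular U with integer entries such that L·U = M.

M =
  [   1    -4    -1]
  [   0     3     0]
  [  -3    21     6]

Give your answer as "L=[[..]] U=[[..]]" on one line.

L=[[1,0,0],[0,1,0],[-3,3,1]] U=[[1,-4,-1],[0,3,0],[0,0,3]]

  row1 -= 0·row0 → [0,3,0]
  row2 -= -3·row0 → [0,9,3]
  row2 -= 3·row1 → [0,0,3]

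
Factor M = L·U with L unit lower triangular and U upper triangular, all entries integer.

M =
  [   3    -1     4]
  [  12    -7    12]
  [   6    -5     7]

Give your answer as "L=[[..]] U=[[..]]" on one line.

  R1 -= 4·R0 → [0,-3,-4]
  R2 -= 2·R0 → [0,-3,-1]
  R2 -= 1·R1 → [0,0,3]

L=[[1,0,0],[4,1,0],[2,1,1]] U=[[3,-1,4],[0,-3,-4],[0,0,3]]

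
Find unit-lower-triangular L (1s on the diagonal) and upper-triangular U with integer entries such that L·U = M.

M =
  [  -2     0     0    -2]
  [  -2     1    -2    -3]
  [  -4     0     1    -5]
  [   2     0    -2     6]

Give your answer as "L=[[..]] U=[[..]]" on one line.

  row1 -= 1·row0 → [0,1,-2,-1]
  row2 -= 2·row0 → [0,0,1,-1]
  row3 -= -1·row0 → [0,0,-2,4]
  row2 -= 0·row1 → [0,0,1,-1]
  row3 -= 0·row1 → [0,0,-2,4]
  row3 -= -2·row2 → [0,0,0,2]

L=[[1,0,0,0],[1,1,0,0],[2,0,1,0],[-1,0,-2,1]] U=[[-2,0,0,-2],[0,1,-2,-1],[0,0,1,-1],[0,0,0,2]]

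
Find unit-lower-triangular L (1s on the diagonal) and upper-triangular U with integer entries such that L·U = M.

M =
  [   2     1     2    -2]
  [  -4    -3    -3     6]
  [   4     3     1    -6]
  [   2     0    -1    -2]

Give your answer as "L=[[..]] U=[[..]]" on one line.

L=[[1,0,0,0],[-2,1,0,0],[2,-1,1,0],[1,1,2,1]] U=[[2,1,2,-2],[0,-1,1,2],[0,0,-2,0],[0,0,0,-2]]

  row1 -= -2·row0 → [0,-1,1,2]
  row2 -= 2·row0 → [0,1,-3,-2]
  row3 -= 1·row0 → [0,-1,-3,0]
  row2 -= -1·row1 → [0,0,-2,0]
  row3 -= 1·row1 → [0,0,-4,-2]
  row3 -= 2·row2 → [0,0,0,-2]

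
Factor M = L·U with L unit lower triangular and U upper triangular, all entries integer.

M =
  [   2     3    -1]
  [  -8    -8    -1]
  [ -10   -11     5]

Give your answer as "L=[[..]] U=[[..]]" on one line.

  r1 -= -4·r0 → [0,4,-5]
  r2 -= -5·r0 → [0,4,0]
  r2 -= 1·r1 → [0,0,5]

L=[[1,0,0],[-4,1,0],[-5,1,1]] U=[[2,3,-1],[0,4,-5],[0,0,5]]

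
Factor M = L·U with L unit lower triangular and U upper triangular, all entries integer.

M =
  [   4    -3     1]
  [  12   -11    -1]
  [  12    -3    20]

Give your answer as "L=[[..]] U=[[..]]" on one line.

  R1 -= 3·R0 → [0,-2,-4]
  R2 -= 3·R0 → [0,6,17]
  R2 -= -3·R1 → [0,0,5]

L=[[1,0,0],[3,1,0],[3,-3,1]] U=[[4,-3,1],[0,-2,-4],[0,0,5]]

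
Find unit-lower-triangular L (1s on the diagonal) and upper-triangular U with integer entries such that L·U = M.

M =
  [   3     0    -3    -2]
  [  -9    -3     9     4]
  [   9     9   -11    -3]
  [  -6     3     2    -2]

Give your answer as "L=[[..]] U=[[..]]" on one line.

  R1 -= -3·R0 → [0,-3,0,-2]
  R2 -= 3·R0 → [0,9,-2,3]
  R3 -= -2·R0 → [0,3,-4,-6]
  R2 -= -3·R1 → [0,0,-2,-3]
  R3 -= -1·R1 → [0,0,-4,-8]
  R3 -= 2·R2 → [0,0,0,-2]

L=[[1,0,0,0],[-3,1,0,0],[3,-3,1,0],[-2,-1,2,1]] U=[[3,0,-3,-2],[0,-3,0,-2],[0,0,-2,-3],[0,0,0,-2]]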